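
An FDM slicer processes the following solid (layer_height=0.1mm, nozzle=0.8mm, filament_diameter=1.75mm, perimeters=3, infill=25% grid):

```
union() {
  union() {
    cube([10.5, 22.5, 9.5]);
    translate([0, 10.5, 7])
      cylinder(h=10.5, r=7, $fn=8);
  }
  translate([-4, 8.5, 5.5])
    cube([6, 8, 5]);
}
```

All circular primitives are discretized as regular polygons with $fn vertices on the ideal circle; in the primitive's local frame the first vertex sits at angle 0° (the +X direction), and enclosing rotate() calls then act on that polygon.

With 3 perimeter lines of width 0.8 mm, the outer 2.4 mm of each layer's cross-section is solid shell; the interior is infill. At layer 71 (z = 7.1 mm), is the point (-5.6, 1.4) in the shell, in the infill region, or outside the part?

outside

At z = 7.1 mm: the 10.5×22.5 cube contributes its full rectangle; the r=7 cylinder at (0, 10.5) gives a regular 8-gon of circumradius 7 (constant along its height); Taking the union: the regions partially overlap (shared area 69.30 mm²), so overlapping operands fuse into one piece — 1 connected region; the cube at (-4, 8.5) (footprint 6×8) is included at this height; Combining (union): the regions partially overlap (shared area 47.48 mm²), so overlapping operands fuse into one piece — 1 connected region. Overall, the cross-section is a single solid region. The nearest boundary edge runs (-0.00, 3.50)→(-4.95, 5.55); distance from the point to it = 4.08 mm. The point is not inside any of the regions above, so it lies outside the cross-section (4.08 mm from the nearest boundary).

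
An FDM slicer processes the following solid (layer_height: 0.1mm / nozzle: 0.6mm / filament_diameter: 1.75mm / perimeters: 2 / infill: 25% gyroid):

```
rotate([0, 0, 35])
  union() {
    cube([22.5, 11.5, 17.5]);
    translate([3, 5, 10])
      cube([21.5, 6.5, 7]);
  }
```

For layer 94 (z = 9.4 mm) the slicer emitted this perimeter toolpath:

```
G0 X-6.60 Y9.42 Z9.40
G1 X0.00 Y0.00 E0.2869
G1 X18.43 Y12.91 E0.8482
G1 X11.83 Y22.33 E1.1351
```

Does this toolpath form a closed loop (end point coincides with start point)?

Start point (G0): (-6.60, 9.42). End point (last G1): the path does not return to the start — open.

no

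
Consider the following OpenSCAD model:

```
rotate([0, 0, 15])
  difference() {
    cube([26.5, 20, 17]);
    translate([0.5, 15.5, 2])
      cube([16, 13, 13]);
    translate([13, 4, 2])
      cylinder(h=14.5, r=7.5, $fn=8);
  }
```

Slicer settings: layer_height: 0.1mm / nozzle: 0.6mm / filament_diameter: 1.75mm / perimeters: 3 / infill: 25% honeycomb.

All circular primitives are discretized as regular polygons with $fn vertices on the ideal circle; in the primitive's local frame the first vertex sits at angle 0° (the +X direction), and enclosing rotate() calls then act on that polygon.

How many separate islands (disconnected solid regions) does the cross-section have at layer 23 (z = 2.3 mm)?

1

At z = 2.3 mm: the 26.5×20 cube contributes its full rectangle; the cube at (0.5, 15.5) (footprint 16×13) is included at this height; the r=7.5 cylinder at (13, 4) gives a regular 8-gon of circumradius 7.5 (constant along its height); After the difference (first − rest): starting from the 26.5×20 cube, the 16×13 cube at (0.5, 15.5) partially overlaps it — only the 72.00 mm² overlap (of its 208.00 mm²) is removed, clipping the outline; the r=7.5 cylinder at (13, 4) partially overlaps it — only the 132.92 mm² overlap (of its 159.10 mm²) is removed, clipping the outline — 1 connected region; (rotated 15° about Z; rotation is an isometry so areas/perimeters/island counts are preserved). Overall, the cross-section is a single solid region. Island count = 1.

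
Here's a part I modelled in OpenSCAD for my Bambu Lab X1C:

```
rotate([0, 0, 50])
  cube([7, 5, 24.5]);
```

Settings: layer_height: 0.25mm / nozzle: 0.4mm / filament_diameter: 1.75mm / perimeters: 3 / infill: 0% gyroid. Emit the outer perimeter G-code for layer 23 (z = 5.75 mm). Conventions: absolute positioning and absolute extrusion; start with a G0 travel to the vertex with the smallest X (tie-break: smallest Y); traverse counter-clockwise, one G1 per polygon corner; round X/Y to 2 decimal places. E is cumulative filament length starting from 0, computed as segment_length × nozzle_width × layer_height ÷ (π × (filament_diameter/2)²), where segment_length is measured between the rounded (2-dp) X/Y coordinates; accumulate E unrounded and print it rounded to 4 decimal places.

G0 X-3.83 Y3.21 Z5.75
G1 X0.00 Y0.00 E0.2078
G1 X4.50 Y5.36 E0.4987
G1 X0.67 Y8.58 E0.7068
G1 X-3.83 Y3.21 E0.9980

At z = 5.75 mm: the 7×5 cube contributes its full rectangle; (whole slice rotated 50° about Z — lengths, areas and connectivity unchanged). The outline is a single polygon with 4 vertices. Extrusion per mm of travel: 0.4 × 0.25 / (π × 0.875²) = 0.041575. Accumulating E over each segment gives final E = 0.9980.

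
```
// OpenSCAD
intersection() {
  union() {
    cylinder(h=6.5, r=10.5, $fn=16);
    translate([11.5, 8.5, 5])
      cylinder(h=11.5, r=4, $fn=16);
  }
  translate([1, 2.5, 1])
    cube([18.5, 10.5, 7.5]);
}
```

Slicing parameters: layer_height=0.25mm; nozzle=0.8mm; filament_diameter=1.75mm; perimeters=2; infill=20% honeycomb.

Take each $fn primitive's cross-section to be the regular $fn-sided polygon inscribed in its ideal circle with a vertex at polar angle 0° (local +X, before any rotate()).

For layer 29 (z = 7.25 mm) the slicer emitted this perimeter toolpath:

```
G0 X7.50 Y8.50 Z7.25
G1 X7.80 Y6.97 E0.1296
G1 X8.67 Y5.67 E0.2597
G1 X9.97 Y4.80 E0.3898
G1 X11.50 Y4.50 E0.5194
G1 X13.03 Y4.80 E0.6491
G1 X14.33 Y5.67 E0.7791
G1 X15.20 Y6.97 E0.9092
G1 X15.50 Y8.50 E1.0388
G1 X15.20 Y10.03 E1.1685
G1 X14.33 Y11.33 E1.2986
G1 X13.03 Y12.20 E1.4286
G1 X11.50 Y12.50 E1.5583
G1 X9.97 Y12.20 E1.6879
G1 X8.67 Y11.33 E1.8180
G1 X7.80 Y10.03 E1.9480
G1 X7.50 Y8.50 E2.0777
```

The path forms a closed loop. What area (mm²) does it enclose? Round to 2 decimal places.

49.04 mm²

Apply the shoelace formula to the sequence of (X, Y) vertices; enclosed area = 49.04 mm².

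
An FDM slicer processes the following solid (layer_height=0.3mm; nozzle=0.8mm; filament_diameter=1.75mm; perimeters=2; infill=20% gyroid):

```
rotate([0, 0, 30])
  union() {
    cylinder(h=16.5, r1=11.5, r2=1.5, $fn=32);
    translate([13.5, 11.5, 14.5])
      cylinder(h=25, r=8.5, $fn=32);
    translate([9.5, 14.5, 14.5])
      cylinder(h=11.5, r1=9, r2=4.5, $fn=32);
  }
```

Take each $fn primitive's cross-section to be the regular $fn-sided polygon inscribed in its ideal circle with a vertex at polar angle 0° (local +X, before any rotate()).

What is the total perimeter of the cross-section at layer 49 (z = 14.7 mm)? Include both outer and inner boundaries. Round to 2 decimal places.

81.10 mm

At z = 14.7 mm: the cone (r1=11.5→r2=1.5) has section circumradius 2.591 here — a regular 32-gon (perimeter = 2·32·2.591·sin(180°/32) = 16.25 mm); the r=8.5 cylinder at (13.5, 11.5) contributes a regular 32-gon of circumradius 8.5 (perimeter = 2·32·8.500·sin(180°/32) = 53.32 mm); the cone at (9.5, 14.5) (r1=9→r2=4.5) has section circumradius 8.922 here — a regular 32-gon (perimeter = 2·32·8.922·sin(180°/32) = 55.97 mm); Combining (union): the regions partially overlap (shared area 151.06 mm²), so the edge portions inside another operand are dropped and the merged outline is re-measured after clipping — boundary = 81.10 mm; (rotated 30° about Z; rotation is an isometry so areas/perimeters/island counts are preserved). Overall, the cross-section has 2 separate islands. Total boundary length (outer) = 81.10 mm.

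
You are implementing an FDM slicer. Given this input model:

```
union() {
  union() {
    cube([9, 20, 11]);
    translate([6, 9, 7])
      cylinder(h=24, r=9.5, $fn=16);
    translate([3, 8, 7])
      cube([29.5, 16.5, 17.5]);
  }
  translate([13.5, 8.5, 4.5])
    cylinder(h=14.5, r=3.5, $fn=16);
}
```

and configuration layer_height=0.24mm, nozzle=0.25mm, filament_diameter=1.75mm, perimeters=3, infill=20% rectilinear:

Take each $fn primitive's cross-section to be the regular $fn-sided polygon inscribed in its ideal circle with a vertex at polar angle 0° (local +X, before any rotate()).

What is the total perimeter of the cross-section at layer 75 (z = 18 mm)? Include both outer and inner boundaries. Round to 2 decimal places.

At z = 18 mm: the cube is absent (z outside [0, 11]); the r=9.5 cylinder at (6, 9) contributes a regular 16-gon of circumradius 9.5 (perimeter = 2·16·9.500·sin(180°/16) = 59.31 mm); the 29.5×16.5 cube at (3, 8) contributes its full rectangle (perimeter 92.00 mm); Merging all regions: the regions partially overlap (shared area 109.08 mm²), so the edge portions inside another operand are dropped and the merged outline is re-measured after clipping — boundary = 110.20 mm; the r=3.5 cylinder at (13.5, 8.5) contributes a regular 16-gon of circumradius 3.5 (perimeter = 2·16·3.500·sin(180°/16) = 21.85 mm); Taking the union: the regions partially overlap (shared area 34.21 mm²), so the edge portions inside another operand are dropped and the merged outline is re-measured after clipping — boundary = 109.50 mm. Overall, the cross-section is a single solid region. Total boundary length (outer) = 109.50 mm.

109.50 mm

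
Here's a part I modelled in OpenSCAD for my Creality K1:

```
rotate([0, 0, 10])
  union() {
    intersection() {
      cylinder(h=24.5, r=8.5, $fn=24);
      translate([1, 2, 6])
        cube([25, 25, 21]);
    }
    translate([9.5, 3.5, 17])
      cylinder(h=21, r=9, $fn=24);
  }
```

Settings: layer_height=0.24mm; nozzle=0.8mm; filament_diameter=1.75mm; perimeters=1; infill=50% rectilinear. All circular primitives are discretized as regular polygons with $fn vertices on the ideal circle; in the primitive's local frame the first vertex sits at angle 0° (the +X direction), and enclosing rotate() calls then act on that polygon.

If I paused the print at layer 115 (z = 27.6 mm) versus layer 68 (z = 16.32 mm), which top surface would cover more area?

layer 115 (z = 27.6 mm)

Layer 115 (z = 27.6): the cylinder is not intersected at this z (z outside [0, 24.5]); the cube at (1, 2) does not reach this height (z outside [6, 27]); Keeping only the common overlap: at least one operand is absent at this height, so nothing remains; the r=9 cylinder at (9.5, 3.5) gives a regular 24-gon of circumradius 9 (constant along its height) (area = (24/2)·9.000²·sin(360°/24) = 251.57 mm²); Combining (union): only the r=9 cylinder at (9.5, 3.5) is present, so the union is just that shape — area = 251.57 mm²; (rotated 10° about Z; rotation is an isometry so areas/perimeters/island counts are preserved). So its area = 251.57 mm². Layer 68 (z = 16.32): the cylinder: section is a regular 24-gon, circumradius r=8.5 (area = (24/2)·8.500²·sin(360°/24) = 224.40 mm²); the cube at (1, 2) is present — its section is the full 25×25 rectangle (area 625.00 mm²); Taking the intersection: the 25×25 cube at (1, 2) partially overlaps the r=8.5 cylinder; clipping to the common part keeps 32.93 mm² — area = 32.93 mm²; the cylinder at (9.5, 3.5) is absent (z outside [17, 38]); Merging all regions: only the result so far is present, so the union is just that shape — area = 32.93 mm²; (whole slice rotated 10° about Z — lengths, areas and connectivity unchanged). So its area = 32.93 mm². Layer 115 is larger (251.57 vs 32.93 mm²).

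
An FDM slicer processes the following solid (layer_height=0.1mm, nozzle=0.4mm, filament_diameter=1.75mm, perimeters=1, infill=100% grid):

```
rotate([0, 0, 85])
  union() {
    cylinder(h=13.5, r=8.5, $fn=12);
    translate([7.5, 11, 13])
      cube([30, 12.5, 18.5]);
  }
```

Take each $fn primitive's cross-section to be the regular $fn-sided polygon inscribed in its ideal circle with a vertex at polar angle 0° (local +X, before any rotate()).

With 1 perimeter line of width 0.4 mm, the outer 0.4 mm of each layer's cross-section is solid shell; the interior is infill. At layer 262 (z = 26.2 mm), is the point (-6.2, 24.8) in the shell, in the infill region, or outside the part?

outside

At z = 26.2 mm: the cylinder is absent (z outside [0, 13.5]); the cube at (7.5, 11) (footprint 30×12.5) is included at this height; Combining (union): only the 30×12.5 cube at (7.5, 11) is present, so the union is just that shape — 1 connected region; (rotated 85° about Z; rotation is an isometry so areas/perimeters/island counts are preserved). Overall, the cross-section is a single solid region. Undo the 85° rotation: the query point maps to (24.165, 8.338) in the un-rotated model frame. The nearest boundary edge runs (7.50, 11.00)→(37.50, 11.00); distance from the point to it = 2.66 mm. The point is not inside any of the regions above, so it lies outside the cross-section (2.66 mm from the nearest boundary).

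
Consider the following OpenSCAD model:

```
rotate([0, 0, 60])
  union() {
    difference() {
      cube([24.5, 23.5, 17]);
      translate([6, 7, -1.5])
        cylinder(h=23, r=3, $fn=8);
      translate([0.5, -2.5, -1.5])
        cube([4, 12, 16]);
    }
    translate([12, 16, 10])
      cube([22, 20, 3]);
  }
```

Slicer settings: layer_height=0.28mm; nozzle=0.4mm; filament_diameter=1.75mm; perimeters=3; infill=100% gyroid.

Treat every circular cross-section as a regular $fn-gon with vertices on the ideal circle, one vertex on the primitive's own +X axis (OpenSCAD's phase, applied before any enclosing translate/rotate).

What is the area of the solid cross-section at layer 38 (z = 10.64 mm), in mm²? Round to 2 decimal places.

863.20 mm²

At z = 10.64 mm: the cube (footprint 24.5×23.5) is included at this height (area 575.75 mm²); the r=3 cylinder at (6, 7) gives a regular 8-gon of circumradius 3 (constant along its height) (area = (8/2)·3.000²·sin(360°/8) = 25.46 mm²); the cube at (0.5, -2.5) (footprint 4×12) is included at this height (area 48.00 mm²); Taking the first minus the rest: starting from the 24.5×23.5 cube (575.75 mm²), the r=3 cylinder at (6, 7) lies wholly inside it (removes its full 25.46 mm² and its 18.37 mm outline becomes a hole wall); the 4×12 cube at (0.5, -2.5) partially overlaps it — only the 33.34 mm² overlap (of its 48.00 mm²) is removed, clipping the outline — area = 516.95 mm²; the 22×20 cube at (12, 16) contributes its full rectangle (area 440.00 mm²); Taking the union: the regions partially overlap — summed areas 956.95 mm² minus the doubly-counted overlap 93.75 mm² gives 863.20 mm² — area = 863.20 mm²; (rotated 60° about Z; rotation is an isometry so areas/perimeters/island counts are preserved). Overall, the cross-section is a single solid region. Net area = 863.20 mm².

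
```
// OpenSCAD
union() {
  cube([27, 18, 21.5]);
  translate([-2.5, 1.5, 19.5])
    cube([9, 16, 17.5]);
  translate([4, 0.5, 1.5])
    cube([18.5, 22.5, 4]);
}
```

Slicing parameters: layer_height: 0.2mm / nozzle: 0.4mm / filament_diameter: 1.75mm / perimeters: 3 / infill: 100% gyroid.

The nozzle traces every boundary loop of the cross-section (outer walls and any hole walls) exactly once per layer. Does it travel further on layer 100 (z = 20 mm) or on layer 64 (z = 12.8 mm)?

Layer 100 (z = 20): the 27×18 cube contributes its full rectangle (perimeter 90.00 mm); the cube at (-2.5, 1.5) is present — its section is the full 9×16 rectangle (perimeter 50.00 mm); the cube at (4, 0.5) does not reach this height (z outside [1.5, 5.5]); Merging all regions: the regions partially overlap (shared area 104.00 mm²), so the edge portions inside another operand are dropped and the merged outline is re-measured after clipping — boundary = 95.00 mm. So its perimeter = 95.00 mm. Layer 64 (z = 12.8): the cube (footprint 27×18) is included at this height (perimeter 90.00 mm); the cube at (-2.5, 1.5) does not reach this height (z outside [19.5, 37]); the cube at (4, 0.5) does not reach this height (z outside [1.5, 5.5]); Taking the union: only the 27×18 cube is present, so the union is just that shape — boundary = 90.00 mm. So its perimeter = 90.00 mm. Layer 100 is larger (95.00 vs 90.00 mm).

layer 100 (z = 20 mm)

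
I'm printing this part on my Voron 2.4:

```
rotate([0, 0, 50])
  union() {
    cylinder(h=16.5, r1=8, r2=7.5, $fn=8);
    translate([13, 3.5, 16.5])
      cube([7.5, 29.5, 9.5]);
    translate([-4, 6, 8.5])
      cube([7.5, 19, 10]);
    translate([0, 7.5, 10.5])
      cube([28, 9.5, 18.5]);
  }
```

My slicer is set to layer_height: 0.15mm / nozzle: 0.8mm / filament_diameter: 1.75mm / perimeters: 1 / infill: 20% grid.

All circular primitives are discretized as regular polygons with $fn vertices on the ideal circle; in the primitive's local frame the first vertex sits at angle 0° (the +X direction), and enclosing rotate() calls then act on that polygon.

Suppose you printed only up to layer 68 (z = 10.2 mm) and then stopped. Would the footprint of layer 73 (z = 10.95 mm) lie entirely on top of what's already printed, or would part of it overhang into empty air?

part overhangs

Compare the two slices. At z = 10.2: the cone: at t=0.618 of its height the radius interpolates to r₁+(r₂−r₁)t = 7.691, giving a regular 8-gon of that circumradius (area = (8/2)·7.691²·sin(360°/8) = 167.30 mm²); the cube at (13, 3.5) is absent (z outside [16.5, 26]); the 7.5×19 cube at (-4, 6) contributes its full rectangle (area 142.50 mm²); the cube at (0, 7.5) does not reach this height (z outside [10.5, 29]); Merging all regions: the regions partially overlap — summed areas 309.80 mm² minus the doubly-counted overlap 6.83 mm² gives 302.97 mm² — area = 302.97 mm²; (whole slice rotated 50° about Z — lengths, areas and connectivity unchanged). At z = 10.95: the cone contributes a regular 8-gon of circumradius 7.668 (interpolated between r1=8 and r2=7.5 at t=0.664) (area = (8/2)·7.668²·sin(360°/8) = 166.31 mm²); the cube at (13, 3.5) does not reach this height (z outside [16.5, 26]); the 7.5×19 cube at (-4, 6) contributes its full rectangle (area 142.50 mm²); the cube at (0, 7.5) is present — its section is the full 28×9.5 rectangle (area 266.00 mm²); Taking the union: the regions partially overlap — summed areas 574.81 mm² minus the doubly-counted overlap 39.91 mm² gives 534.90 mm² — area = 534.90 mm²; (whole slice rotated 50° about Z — lengths, areas and connectivity unchanged). Checking containment: at z = 10.95 the cross-section extends beyond the z = 10.2 cross-section by about 232.75 mm².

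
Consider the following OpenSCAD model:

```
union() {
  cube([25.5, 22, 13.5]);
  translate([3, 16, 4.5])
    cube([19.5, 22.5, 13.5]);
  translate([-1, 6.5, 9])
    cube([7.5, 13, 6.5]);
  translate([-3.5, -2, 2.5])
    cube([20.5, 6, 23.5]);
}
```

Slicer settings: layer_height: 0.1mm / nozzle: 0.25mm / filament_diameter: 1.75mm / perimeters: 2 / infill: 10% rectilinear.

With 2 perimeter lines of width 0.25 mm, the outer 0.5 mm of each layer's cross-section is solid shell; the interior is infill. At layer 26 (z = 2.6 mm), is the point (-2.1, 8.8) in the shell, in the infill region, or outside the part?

At z = 2.6 mm: the cube (footprint 25.5×22) is included at this height; the cube at (3, 16) is not intersected at this z (z outside [4.5, 18]); the cube at (-1, 6.5) does not reach this height (z outside [9, 15.5]); the 20.5×6 cube at (-3.5, -2) contributes its full rectangle; Combining (union): the regions partially overlap (shared area 68.00 mm²), so overlapping operands fuse into one piece — 1 connected region. Overall, the cross-section is a single solid region. The nearest boundary edge runs (0.00, 4.00)→(0.00, 22.00); distance from the point to it = 2.10 mm. The point is not inside any of the regions above, so it lies outside the cross-section (2.10 mm from the nearest boundary).

outside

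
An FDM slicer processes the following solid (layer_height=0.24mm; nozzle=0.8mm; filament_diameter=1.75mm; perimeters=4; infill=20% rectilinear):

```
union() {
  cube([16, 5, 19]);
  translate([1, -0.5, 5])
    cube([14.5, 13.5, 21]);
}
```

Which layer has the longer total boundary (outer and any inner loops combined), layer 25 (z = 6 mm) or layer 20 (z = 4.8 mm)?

Layer 25 (z = 6): the 16×5 cube contributes its full rectangle (perimeter 42.00 mm); the cube at (1, -0.5) (footprint 14.5×13.5) is included at this height (perimeter 56.00 mm); Combining (union): the regions partially overlap (shared area 72.50 mm²), so the edge portions inside another operand are dropped and the merged outline is re-measured after clipping — boundary = 59.00 mm. So its perimeter = 59.00 mm. Layer 20 (z = 4.8): the cube (footprint 16×5) is included at this height (perimeter 42.00 mm); the cube at (1, -0.5) does not reach this height (z outside [5, 26]); Combining (union): only the 16×5 cube is present, so the union is just that shape — boundary = 42.00 mm. So its perimeter = 42.00 mm. Layer 25 is larger (59.00 vs 42.00 mm).

layer 25 (z = 6 mm)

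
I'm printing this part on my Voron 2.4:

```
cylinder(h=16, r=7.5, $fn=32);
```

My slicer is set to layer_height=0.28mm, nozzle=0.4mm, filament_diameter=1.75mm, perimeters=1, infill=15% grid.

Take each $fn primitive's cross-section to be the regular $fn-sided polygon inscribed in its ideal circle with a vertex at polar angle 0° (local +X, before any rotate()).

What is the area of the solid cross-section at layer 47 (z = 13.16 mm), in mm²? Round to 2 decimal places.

175.58 mm²

At z = 13.16 mm: the r=7.5 cylinder contributes a regular 32-gon of circumradius 7.5 (area = (32/2)·7.500²·sin(360°/32) = 175.58 mm²). Overall, the cross-section is a single solid region. Net area = 175.58 mm².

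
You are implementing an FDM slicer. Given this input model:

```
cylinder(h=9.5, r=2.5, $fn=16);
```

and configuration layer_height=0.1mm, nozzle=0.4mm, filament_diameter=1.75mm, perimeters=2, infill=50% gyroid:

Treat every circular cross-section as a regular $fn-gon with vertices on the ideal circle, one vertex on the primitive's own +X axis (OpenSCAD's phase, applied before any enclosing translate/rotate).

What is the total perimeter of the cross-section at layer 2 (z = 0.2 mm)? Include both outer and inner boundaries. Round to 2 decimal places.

15.61 mm

At z = 0.2 mm: the r=2.5 cylinder contributes a regular 16-gon of circumradius 2.5 (perimeter = 2·16·2.500·sin(180°/16) = 15.61 mm). Overall, the cross-section is a single solid region. Total boundary length (outer) = 15.61 mm.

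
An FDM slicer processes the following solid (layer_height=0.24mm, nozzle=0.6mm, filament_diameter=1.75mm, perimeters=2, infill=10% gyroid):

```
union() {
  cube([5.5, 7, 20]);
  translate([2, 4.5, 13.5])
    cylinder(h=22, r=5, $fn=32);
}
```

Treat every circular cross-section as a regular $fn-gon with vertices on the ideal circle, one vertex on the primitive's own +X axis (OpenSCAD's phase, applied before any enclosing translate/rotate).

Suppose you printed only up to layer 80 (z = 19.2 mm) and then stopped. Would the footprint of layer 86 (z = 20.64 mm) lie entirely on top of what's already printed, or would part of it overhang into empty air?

entirely on top

Compare the two slices. At z = 19.2: the 5.5×7 cube contributes its full rectangle (area 38.50 mm²); the cylinder at (2, 4.5): section is a regular 32-gon, circumradius r=5 (area = (32/2)·5.000²·sin(360°/32) = 78.04 mm²); Taking the union: the regions partially overlap — summed areas 116.54 mm² minus the doubly-counted overlap 37.93 mm² gives 78.61 mm² — area = 78.61 mm². At z = 20.64: the cube is absent (z outside [0, 20]); the r=5 cylinder at (2, 4.5) gives a regular 32-gon of circumradius 5 (constant along its height) (area = (32/2)·5.000²·sin(360°/32) = 78.04 mm²); Combining (union): only the r=5 cylinder at (2, 4.5) is present, so the union is just that shape — area = 78.04 mm². Checking containment: the cross-section at z = 20.64 is a subset of the cross-section at z = 19.2.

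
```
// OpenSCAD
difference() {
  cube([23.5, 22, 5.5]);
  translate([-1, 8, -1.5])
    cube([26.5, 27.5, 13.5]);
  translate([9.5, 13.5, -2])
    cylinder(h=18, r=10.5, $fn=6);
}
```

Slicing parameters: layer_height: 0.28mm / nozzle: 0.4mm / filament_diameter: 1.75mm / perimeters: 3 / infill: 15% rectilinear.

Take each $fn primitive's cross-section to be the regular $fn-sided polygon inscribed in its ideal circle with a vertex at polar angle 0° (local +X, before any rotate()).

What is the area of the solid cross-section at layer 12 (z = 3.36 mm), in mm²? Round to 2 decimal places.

142.82 mm²

At z = 3.36 mm: the cube (footprint 23.5×22) is included at this height (area 517.00 mm²); the cube at (-1, 8) is present — its section is the full 26.5×27.5 rectangle (area 728.75 mm²); the cylinder at (9.5, 13.5): section is a regular 6-gon, circumradius r=10.5 (area = (6/2)·10.500²·sin(360°/6) = 286.44 mm²); Taking the first minus the rest: starting from the 23.5×22 cube (517.00 mm²), the 26.5×27.5 cube at (-1, 8) partially overlaps it — only the 329.00 mm² overlap (of its 728.75 mm²) is removed, clipping the outline; the r=10.5 cylinder at (9.5, 13.5) partially overlaps it — only the 45.18 mm² overlap (of its 286.44 mm²) is removed, clipping the outline — area = 142.82 mm². Overall, the cross-section is a single solid region. Net area = 142.82 mm².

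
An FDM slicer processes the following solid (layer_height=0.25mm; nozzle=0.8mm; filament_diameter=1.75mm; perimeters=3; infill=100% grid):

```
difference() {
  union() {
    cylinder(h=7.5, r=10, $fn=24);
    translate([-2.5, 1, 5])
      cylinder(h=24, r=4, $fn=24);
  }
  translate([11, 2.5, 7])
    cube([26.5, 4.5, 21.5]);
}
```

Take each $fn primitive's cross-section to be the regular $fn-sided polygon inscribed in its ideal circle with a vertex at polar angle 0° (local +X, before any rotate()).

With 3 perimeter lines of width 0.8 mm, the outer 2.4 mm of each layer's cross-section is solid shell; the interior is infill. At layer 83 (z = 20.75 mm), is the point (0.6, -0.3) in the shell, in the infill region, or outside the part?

shell

At z = 20.75 mm: the cylinder does not reach this height (z outside [0, 7.5]); the r=4 cylinder at (-2.5, 1) contributes a regular 24-gon of circumradius 4; Combining (union): only the r=4 cylinder at (-2.5, 1) is present, so the union is just that shape — 1 connected region; the 26.5×4.5 cube at (11, 2.5) contributes its full rectangle; Taking the first minus the rest: starting from that combined region, the 26.5×4.5 cube at (11, 2.5) misses the remaining region (no effect) — 1 connected region. Overall, the cross-section is a single solid region. The nearest boundary edge runs (1.36, -0.04)→(0.96, -1.00); distance from the point to it = 0.60 mm. The point is inside the cross-section, 0.60 mm from the nearest boundary — within the 2.4 mm shell band (3 × 0.8).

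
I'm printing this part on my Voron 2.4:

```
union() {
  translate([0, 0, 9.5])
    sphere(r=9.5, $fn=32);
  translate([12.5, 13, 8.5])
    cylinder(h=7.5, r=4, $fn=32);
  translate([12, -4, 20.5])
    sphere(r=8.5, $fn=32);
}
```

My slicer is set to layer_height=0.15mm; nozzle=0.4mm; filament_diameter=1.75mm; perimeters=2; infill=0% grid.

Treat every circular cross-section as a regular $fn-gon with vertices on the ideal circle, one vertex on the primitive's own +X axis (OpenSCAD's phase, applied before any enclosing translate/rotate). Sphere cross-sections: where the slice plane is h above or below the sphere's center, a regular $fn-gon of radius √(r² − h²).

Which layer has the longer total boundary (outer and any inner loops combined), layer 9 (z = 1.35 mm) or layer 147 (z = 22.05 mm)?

Layer 9 (z = 1.35): the r=9.5 sphere slices to a regular 32-gon of circumradius 4.881 (√(r²−h²) with h=8.15 from center) (perimeter = 2·32·4.881·sin(180°/32) = 30.62 mm); the cylinder at (12.5, 13) is absent (z outside [8.5, 16]); the sphere at (12, -4) is absent (|z−center|=19.150 > r=8.5); Combining (union): only the r=9.5 sphere is present, so the union is just that shape — boundary = 30.62 mm. So its perimeter = 30.62 mm. Layer 147 (z = 22.05): the sphere is not intersected at this z (|z−center|=12.550 > r=9.5); the cylinder at (12.5, 13) is absent (z outside [8.5, 16]); the r=8.5 sphere at (12, -4) contributes a regular 32-gon of circumradius √(8.5²−1.55²) = 8.357 (perimeter = 2·32·8.357·sin(180°/32) = 52.43 mm); Taking the union: only the r=8.5 sphere at (12, -4) is present, so the union is just that shape — boundary = 52.43 mm. So its perimeter = 52.43 mm. Layer 147 is larger (52.43 vs 30.62 mm).

layer 147 (z = 22.05 mm)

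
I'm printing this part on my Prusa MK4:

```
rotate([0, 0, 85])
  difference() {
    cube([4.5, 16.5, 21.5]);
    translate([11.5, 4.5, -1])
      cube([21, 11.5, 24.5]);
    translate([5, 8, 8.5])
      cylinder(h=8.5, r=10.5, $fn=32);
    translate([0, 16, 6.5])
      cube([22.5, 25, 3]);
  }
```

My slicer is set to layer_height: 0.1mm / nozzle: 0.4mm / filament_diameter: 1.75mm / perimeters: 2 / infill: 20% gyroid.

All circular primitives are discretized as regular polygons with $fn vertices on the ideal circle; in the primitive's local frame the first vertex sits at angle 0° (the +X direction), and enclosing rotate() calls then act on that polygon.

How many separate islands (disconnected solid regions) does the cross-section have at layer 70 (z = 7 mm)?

At z = 7 mm: the cube (footprint 4.5×16.5) is included at this height; the cube at (11.5, 4.5) (footprint 21×11.5) is included at this height; the cylinder at (5, 8) is not intersected at this z (z outside [8.5, 17]); the cube at (0, 16) is present — its section is the full 22.5×25 rectangle; Taking the first minus the rest: starting from the 4.5×16.5 cube, the 21×11.5 cube at (11.5, 4.5) misses the remaining region (no effect); the 22.5×25 cube at (0, 16) partially overlaps it — only the 2.25 mm² overlap (of its 562.50 mm²) is removed, clipping the outline — 1 connected region; (rotated 85° about Z; rotation is an isometry so areas/perimeters/island counts are preserved). Overall, the cross-section is a single solid region. Island count = 1.

1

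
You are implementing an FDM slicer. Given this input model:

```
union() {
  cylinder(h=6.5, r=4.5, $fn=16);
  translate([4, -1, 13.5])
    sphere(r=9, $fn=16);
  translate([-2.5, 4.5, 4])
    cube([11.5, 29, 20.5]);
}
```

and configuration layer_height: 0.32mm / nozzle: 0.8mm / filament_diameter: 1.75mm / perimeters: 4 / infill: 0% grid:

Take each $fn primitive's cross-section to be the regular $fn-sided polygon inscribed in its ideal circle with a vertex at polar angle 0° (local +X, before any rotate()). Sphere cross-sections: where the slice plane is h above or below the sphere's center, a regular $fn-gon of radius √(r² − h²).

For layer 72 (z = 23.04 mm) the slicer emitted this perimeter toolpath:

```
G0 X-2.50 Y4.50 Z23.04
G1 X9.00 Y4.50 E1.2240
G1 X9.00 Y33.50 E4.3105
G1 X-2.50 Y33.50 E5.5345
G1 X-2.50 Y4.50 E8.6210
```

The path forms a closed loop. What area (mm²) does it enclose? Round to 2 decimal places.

Apply the shoelace formula to the sequence of (X, Y) vertices; enclosed area = 333.50 mm².

333.50 mm²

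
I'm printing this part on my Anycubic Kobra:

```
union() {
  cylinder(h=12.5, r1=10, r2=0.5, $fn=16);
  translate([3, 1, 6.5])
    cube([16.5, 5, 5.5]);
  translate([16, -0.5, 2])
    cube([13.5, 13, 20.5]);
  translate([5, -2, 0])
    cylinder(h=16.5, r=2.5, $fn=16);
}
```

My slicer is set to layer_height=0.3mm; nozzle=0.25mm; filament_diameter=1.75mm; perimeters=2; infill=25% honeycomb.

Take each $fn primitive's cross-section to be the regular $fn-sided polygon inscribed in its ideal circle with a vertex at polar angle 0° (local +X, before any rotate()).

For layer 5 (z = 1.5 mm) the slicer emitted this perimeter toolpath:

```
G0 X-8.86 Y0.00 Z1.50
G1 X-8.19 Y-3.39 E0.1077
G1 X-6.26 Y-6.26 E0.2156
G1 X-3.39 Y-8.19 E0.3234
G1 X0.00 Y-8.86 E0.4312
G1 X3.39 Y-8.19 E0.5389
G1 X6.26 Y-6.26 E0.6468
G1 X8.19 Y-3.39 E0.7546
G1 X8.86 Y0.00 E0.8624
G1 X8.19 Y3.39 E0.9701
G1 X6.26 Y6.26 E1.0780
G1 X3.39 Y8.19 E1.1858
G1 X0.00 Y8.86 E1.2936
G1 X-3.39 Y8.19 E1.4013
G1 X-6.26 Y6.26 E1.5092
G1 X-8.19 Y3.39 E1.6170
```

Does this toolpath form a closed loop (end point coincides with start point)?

no

Start point (G0): (-8.86, 0.00). End point (last G1): the path does not return to the start — open.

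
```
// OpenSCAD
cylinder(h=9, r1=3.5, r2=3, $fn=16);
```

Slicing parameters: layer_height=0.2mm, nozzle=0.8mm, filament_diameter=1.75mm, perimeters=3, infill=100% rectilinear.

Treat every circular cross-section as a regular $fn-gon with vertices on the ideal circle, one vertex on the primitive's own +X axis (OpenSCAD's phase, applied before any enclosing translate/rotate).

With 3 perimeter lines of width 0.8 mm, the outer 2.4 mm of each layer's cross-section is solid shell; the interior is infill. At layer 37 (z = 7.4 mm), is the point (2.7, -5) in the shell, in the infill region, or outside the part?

At z = 7.4 mm: the cone: at t=0.822 of its height the radius interpolates to r₁+(r₂−r₁)t = 3.089, giving a regular 16-gon of that circumradius. Overall, the cross-section is a single solid region. The nearest boundary edge runs (1.18, -2.85)→(2.18, -2.18); distance from the point to it = 2.63 mm. The point is not inside any of the regions above, so it lies outside the cross-section (2.63 mm from the nearest boundary).

outside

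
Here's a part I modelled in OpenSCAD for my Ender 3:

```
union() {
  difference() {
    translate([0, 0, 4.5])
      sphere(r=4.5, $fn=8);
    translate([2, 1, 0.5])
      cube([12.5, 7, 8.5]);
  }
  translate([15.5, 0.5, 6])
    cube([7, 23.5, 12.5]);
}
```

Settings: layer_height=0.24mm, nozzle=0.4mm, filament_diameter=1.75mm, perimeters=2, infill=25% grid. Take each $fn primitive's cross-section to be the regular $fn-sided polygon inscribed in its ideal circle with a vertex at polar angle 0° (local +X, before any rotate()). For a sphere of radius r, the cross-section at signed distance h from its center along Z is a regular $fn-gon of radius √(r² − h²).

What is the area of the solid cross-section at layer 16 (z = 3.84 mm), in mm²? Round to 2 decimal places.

At z = 3.84 mm: the r=4.5 sphere slices to a regular 8-gon of circumradius 4.451 (√(r²−h²) with h=0.66 from center) (area = (8/2)·4.451²·sin(360°/8) = 56.04 mm²); the 12.5×7 cube at (2, 1) contributes its full rectangle (area 87.50 mm²); Taking the first minus the rest: starting from the r=4.5 sphere (56.04 mm²), the 12.5×7 cube at (2, 1) partially overlaps it — only the 3.69 mm² overlap (of its 87.50 mm²) is removed, clipping the outline — area = 52.35 mm²; the cube at (15.5, 0.5) does not reach this height (z outside [6, 18.5]); Merging all regions: only that combined region is present, so the union is just that shape — area = 52.35 mm². Overall, the cross-section is a single solid region. Net area = 52.35 mm².

52.35 mm²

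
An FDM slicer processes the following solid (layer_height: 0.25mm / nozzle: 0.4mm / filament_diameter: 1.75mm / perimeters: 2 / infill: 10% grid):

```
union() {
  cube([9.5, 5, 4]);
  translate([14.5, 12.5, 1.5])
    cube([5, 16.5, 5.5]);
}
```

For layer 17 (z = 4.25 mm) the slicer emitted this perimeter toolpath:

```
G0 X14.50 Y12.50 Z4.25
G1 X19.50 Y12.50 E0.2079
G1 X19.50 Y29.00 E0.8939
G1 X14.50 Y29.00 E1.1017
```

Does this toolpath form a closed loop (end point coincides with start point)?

Start point (G0): (14.50, 12.50). End point (last G1): the path does not return to the start — open.

no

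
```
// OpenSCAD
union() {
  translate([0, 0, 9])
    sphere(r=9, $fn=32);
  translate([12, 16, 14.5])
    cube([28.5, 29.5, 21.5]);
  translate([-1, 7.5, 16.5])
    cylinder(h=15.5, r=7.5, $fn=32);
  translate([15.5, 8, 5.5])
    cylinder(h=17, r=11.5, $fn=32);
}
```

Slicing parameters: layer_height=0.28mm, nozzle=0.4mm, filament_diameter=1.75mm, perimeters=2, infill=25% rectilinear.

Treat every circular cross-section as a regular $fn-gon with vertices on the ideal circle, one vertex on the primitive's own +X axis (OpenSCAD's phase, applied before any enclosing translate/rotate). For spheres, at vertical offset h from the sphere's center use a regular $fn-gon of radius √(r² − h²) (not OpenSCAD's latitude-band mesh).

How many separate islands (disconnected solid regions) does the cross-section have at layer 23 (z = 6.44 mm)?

1

At z = 6.44 mm: the r=9 sphere slices to a regular 32-gon of circumradius 8.628 (√(r²−h²) with h=2.56 from center); the cube at (12, 16) is not intersected at this z (z outside [14.5, 36]); the cylinder at (-1, 7.5) does not reach this height (z outside [16.5, 32]); the cylinder at (15.5, 8): section is a regular 32-gon, circumradius r=11.5; Combining (union): the regions partially overlap (shared area 17.33 mm²), so overlapping operands fuse into one piece — 1 connected region. Overall, the cross-section is a single solid region. Island count = 1.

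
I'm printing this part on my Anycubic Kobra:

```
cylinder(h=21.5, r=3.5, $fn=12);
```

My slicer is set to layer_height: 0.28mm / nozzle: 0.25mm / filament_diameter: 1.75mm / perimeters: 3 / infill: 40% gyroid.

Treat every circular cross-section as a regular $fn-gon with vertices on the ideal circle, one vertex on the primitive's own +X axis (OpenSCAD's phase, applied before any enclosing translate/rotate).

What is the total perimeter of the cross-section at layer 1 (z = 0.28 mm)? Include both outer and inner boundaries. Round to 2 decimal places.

21.74 mm

At z = 0.28 mm: the r=3.5 cylinder gives a regular 12-gon of circumradius 3.5 (constant along its height) (perimeter = 2·12·3.500·sin(180°/12) = 21.74 mm). Overall, the cross-section is a single solid region. Total boundary length (outer) = 21.74 mm.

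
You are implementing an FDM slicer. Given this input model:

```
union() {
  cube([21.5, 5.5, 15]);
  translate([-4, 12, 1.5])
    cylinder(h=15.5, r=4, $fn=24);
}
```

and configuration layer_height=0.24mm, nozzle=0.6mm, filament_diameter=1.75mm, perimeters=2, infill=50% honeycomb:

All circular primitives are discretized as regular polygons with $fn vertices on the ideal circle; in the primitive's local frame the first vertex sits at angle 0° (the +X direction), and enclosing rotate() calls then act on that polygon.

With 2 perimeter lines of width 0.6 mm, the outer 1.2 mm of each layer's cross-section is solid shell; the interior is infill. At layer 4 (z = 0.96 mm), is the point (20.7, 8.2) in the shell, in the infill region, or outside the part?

At z = 0.96 mm: the 21.5×5.5 cube contributes its full rectangle; the cylinder at (-4, 12) is not intersected at this z (z outside [1.5, 17]); Merging all regions: only the 21.5×5.5 cube is present, so the union is just that shape — 1 connected region. Overall, the cross-section is a single solid region. The nearest boundary edge runs (21.50, 5.50)→(0.00, 5.50); distance from the point to it = 2.70 mm. The point is not inside any of the regions above, so it lies outside the cross-section (2.70 mm from the nearest boundary).

outside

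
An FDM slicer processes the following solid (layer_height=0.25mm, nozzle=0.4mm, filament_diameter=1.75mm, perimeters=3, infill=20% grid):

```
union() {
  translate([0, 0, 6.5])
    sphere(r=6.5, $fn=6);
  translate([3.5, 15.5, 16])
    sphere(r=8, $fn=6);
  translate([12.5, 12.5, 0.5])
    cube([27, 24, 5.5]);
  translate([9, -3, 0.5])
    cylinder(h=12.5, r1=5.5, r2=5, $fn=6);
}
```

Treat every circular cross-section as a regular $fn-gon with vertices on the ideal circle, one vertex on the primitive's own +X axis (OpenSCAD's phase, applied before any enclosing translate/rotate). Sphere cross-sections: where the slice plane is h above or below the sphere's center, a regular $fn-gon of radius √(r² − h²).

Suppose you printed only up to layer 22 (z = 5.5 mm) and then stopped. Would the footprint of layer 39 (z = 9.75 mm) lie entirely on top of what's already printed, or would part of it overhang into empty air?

Compare the two slices. At z = 5.5: the r=6.5 sphere contributes a regular 6-gon of circumradius √(6.5²−1²) = 6.423 (area = (6/2)·6.423²·sin(360°/6) = 107.17 mm²); the sphere at (3.5, 15.5) is absent (|z−center|=10.500 > r=8); the 27×24 cube at (12.5, 12.5) contributes its full rectangle (area 648.00 mm²); the cone at (9, -3): at t=0.400 of its height the radius interpolates to r₁+(r₂−r₁)t = 5.300, giving a regular 6-gon of that circumradius (area = (6/2)·5.300²·sin(360°/6) = 72.98 mm²); Merging all regions: the regions partially overlap — summed areas 828.15 mm² minus the doubly-counted overlap 3.82 mm² gives 824.33 mm² — area = 824.33 mm². At z = 9.75: the sphere: section is a regular 6-gon, circumradius = √(r²−h²) = √(6.5²−3.25²) = 5.629 (area = (6/2)·5.629²·sin(360°/6) = 82.33 mm²); the r=8 sphere at (3.5, 15.5) contributes a regular 6-gon of circumradius √(8²−6.25²) = 4.994 (area = (6/2)·4.994²·sin(360°/6) = 64.79 mm²); the cube at (12.5, 12.5) is not intersected at this z (z outside [0.5, 6]); the cone at (9, -3): at t=0.740 of its height the radius interpolates to r₁+(r₂−r₁)t = 5.130, giving a regular 6-gon of that circumradius (area = (6/2)·5.130²·sin(360°/6) = 68.37 mm²); Taking the union: the regions partially overlap — summed areas 215.49 mm² minus the doubly-counted overlap 0.08 mm² gives 215.41 mm² — area = 215.41 mm². Checking containment: at z = 9.75 the cross-section extends beyond the z = 5.5 cross-section by about 64.79 mm².

part overhangs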